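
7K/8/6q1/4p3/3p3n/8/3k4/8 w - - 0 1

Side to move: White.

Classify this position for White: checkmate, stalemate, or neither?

stalemate

White to move; white king on h8.
In check: no.
King squares — g7: attacked by Qg6; h7: attacked by Qg6; g8: attacked by Qg6.
Legal moves for White: none.
Not in check and no legal moves → stalemate.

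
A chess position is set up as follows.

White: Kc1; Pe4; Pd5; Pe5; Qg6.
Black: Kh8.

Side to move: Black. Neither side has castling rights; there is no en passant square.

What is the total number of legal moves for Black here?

Black to move; king on h8.
In check: no.
Legal moves: none.
Count: 0.

0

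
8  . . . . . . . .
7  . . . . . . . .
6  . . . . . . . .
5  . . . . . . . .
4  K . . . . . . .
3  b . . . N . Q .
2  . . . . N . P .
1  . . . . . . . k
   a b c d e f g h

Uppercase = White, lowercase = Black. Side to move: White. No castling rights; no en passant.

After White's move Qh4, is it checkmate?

yes

After Qh4: black king on h1; in check: yes, from the white queen on h4.
King squares — g1: attacked by Ne2; g2: attacked by Ne3; h2: attacked by Qh4.
Black has no legal moves → checkmate.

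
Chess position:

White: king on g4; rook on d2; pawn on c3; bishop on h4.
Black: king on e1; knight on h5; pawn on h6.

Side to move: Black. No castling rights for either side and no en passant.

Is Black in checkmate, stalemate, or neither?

neither

Black to move; black king on e1.
In check: yes, from the white bishop on h4.
King squares — d1: attacked by Rd2; f1: available; d2: available; e2: attacked by Rd2; f2: attacked by Rd2.
Legal moves for Black: Kxd2, Kf1, Ng3.
Black is in check but has 3 legal moves → neither.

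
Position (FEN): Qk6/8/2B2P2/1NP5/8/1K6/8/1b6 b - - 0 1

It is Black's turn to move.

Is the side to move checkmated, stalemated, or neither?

Black to move; black king on b8.
In check: yes, from the white queen on a8.
King squares — a7: attacked by Nb5; b7: attacked by Bc6; c7: attacked by Nb5; a8: attacked by Bc6; c8: attacked by Qa8.
Legal moves for Black: none.
In check with no legal moves → checkmate.

checkmate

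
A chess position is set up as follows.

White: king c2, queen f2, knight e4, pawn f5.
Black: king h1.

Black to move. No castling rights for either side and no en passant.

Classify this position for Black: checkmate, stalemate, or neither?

stalemate

Black to move; black king on h1.
In check: no.
King squares — g1: attacked by Qf2; g2: attacked by Qf2; h2: attacked by Qf2.
Legal moves for Black: none.
Not in check and no legal moves → stalemate.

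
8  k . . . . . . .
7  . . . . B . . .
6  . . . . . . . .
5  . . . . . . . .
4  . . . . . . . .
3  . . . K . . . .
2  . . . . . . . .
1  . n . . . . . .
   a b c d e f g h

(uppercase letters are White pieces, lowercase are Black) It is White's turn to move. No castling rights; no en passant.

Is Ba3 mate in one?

no

After Ba3: black king on a8; in check: no.
Black is not in check, so this cannot be checkmate.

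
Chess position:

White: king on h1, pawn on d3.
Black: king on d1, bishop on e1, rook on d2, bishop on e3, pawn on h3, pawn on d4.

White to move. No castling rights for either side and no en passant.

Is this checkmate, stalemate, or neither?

stalemate

White to move; white king on h1.
In check: no.
King squares — g1: attacked by Be3; g2: attacked by Rd2; h2: attacked by Rd2.
Legal moves for White: none.
Not in check and no legal moves → stalemate.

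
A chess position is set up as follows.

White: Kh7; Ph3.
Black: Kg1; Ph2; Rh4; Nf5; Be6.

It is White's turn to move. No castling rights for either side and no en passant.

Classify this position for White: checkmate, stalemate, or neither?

neither

White to move; white king on h7.
In check: yes, from the black rook on h4.
King squares — g6: available; h6: attacked by Rh4; g7: attacked by Nf5; g8: attacked by Be6; h8: attacked by Rh4.
Legal moves for White: Kg6.
White is in check but has 1 legal move → neither.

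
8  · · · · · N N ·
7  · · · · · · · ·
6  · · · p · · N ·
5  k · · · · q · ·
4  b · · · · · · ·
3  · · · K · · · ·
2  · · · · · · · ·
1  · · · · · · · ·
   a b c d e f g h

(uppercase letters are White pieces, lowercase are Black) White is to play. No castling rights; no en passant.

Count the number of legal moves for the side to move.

6

White to move; king on d3.
In check: yes, from the black queen on f5.
Legal moves: Kd4, Kc4, Ke3, Kc3, Ke2, Kd2.
Count: 6.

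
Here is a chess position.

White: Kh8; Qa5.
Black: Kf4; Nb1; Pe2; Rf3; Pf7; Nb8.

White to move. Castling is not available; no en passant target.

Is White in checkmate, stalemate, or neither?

neither

White to move; white king on h8.
In check: no.
Legal moves for White include: Kg8, Kh7, Kg7, Qd8, Qa8, Qc7+, Qa7, Qb6, Qa6, Qh5, Qg5+, Qf5+, Qe5+, Qd5, Qc5, Qb5, Qb4+, Qa4+, ... (list truncated; more exist).
White has legal moves and is not in check → neither.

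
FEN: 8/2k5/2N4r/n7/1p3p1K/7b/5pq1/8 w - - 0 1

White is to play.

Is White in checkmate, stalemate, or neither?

checkmate

White to move; white king on h4.
In check: yes, from the black rook on h6.
King squares — g3: attacked by Qg2; h3: attacked by Qg2; g4: attacked by Qg2; g5: attacked by Qg2; h5: attacked by Rh6.
Legal moves for White: none.
In check with no legal moves → checkmate.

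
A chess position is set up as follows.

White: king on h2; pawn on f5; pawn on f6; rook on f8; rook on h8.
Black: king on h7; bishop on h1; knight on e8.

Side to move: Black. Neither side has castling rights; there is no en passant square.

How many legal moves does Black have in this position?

0

Black to move; king on h7.
In check: yes, from the white rook on h8.
Legal moves: none.
Count: 0.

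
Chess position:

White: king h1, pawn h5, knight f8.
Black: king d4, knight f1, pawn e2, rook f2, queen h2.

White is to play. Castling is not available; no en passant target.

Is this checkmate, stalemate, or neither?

White to move; white king on h1.
In check: yes, from the black queen on h2.
King squares — g1: attacked by Qh2; g2: attacked by Rf2; h2: attacked by Nf1.
Legal moves for White: none.
In check with no legal moves → checkmate.

checkmate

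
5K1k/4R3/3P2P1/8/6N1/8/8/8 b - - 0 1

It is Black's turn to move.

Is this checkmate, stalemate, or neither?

stalemate

Black to move; black king on h8.
In check: no.
King squares — g7: attacked by Re7; h7: attacked by Pg6; g8: attacked by Kf8.
Legal moves for Black: none.
Not in check and no legal moves → stalemate.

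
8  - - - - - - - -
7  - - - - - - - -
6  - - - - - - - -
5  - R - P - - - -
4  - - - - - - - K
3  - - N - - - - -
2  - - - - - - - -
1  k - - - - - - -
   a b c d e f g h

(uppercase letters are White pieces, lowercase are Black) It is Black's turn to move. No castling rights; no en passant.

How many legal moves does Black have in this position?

Black to move; king on a1.
In check: no.
Legal moves: none.
Count: 0.

0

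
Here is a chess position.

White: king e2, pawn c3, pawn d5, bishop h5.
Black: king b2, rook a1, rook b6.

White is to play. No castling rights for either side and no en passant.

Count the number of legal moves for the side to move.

White to move; king on e2.
In check: no.
Legal moves: Be8, Bf7, Bg6, Bg4, Bf3, Kf3, Ke3, Kd3, Kf2, Kd2, d6, c4.
Count: 12.

12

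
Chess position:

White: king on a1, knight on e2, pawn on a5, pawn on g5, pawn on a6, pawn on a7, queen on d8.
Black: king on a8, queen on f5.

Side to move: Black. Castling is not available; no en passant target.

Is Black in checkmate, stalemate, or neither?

neither

Black to move; black king on a8.
In check: yes, from the white queen on d8.
Legal moves for Black: Kxa7, Qc8.
Black is in check but has 2 legal moves → neither.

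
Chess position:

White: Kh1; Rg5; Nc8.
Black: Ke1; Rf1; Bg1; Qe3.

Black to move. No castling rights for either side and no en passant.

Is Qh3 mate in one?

yes

After Qh3: white king on h1; in check: yes, from the black queen on h3.
King squares — g1: attacked by Rf1; g2: attacked by Qh3; h2: attacked by Bg1.
White has no legal moves → checkmate.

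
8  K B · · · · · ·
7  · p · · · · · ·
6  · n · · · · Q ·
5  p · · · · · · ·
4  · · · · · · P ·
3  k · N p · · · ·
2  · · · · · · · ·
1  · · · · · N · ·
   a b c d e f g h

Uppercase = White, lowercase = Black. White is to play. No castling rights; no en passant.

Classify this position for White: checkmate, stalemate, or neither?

neither

White to move; white king on a8.
In check: yes, from the black knight on b6.
Legal moves for White: Kxb7, Ka7, Qxb6.
White is in check but has 3 legal moves → neither.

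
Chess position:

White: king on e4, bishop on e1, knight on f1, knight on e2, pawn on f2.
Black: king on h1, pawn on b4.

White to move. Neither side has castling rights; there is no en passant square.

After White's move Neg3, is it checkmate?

no

After Neg3: black king on h1; in check: yes, from the white knight on g3.
Black has 2 legal replies: Kg2, Kg1.
In check but a legal move exists → not checkmate.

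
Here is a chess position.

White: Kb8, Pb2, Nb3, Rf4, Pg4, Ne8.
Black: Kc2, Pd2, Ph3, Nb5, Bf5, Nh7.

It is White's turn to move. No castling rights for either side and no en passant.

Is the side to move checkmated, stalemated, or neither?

neither

White to move; white king on b8.
In check: no.
Legal moves for White include: Ng7, Nc7, Nf6, Nd6, Ka8, Kb7, Rxf5, Re4, Rd4, Rc4+, Rb4, Ra4, Rf3, Rf2, Rf1, Nc5, Na5, Nd4+, ... (list truncated; more exist).
White has legal moves and is not in check → neither.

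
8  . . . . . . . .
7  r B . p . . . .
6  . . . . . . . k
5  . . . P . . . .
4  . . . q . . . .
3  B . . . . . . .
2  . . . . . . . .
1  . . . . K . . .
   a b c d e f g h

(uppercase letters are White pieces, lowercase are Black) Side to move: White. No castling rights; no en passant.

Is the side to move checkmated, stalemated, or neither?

neither

White to move; white king on e1.
In check: no.
Legal moves for White: Bc8, Ba8, Bc6, Ba6, Bf8+, Be7, Bd6, Bc5, Bb4, Bb2, Bc1+, Ke2, Kf1, d6.
White has 14 legal moves and is not in check → neither.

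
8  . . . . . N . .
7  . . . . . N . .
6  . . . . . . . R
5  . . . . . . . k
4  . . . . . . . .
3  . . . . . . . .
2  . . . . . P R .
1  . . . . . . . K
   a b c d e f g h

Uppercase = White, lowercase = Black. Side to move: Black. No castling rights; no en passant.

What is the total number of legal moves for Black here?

Black to move; king on h5.
In check: yes, from the white rook on h6.
Legal moves: none.
Count: 0.

0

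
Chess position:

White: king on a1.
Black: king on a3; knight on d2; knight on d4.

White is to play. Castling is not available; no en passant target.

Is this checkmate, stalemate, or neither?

White to move; white king on a1.
In check: no.
King squares — b1: attacked by Nd2; a2: attacked by Ka3; b2: attacked by Ka3.
Legal moves for White: none.
Not in check and no legal moves → stalemate.

stalemate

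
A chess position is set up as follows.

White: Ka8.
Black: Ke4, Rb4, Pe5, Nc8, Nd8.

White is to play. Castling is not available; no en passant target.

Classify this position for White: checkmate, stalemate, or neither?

White to move; white king on a8.
In check: no.
King squares — a7: attacked by Nc8; b7: attacked by Rb4; b8: attacked by Rb4.
Legal moves for White: none.
Not in check and no legal moves → stalemate.

stalemate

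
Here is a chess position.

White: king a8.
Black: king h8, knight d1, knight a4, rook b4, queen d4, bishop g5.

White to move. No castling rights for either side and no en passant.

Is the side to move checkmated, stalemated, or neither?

White to move; white king on a8.
In check: no.
King squares — a7: attacked by Qd4; b7: attacked by Rb4; b8: attacked by Rb4.
Legal moves for White: none.
Not in check and no legal moves → stalemate.

stalemate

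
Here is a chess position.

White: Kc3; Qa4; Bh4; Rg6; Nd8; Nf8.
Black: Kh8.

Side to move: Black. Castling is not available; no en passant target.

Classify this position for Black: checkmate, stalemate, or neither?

stalemate

Black to move; black king on h8.
In check: no.
King squares — g7: attacked by Rg6; h7: attacked by Nf8; g8: attacked by Rg6.
Legal moves for Black: none.
Not in check and no legal moves → stalemate.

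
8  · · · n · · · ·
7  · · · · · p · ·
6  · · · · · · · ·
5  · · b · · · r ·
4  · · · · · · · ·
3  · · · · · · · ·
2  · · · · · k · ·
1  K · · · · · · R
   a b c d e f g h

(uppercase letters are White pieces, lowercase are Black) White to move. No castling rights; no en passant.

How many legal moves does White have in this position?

16

White to move; king on a1.
In check: no.
Legal moves: Rh8, Rh7, Rh6, Rh5, Rh4, Rh3, Rh2+, Rg1, Rf1+, Re1, Rd1, Rc1, Rb1, Kb2, Ka2, Kb1.
Count: 16.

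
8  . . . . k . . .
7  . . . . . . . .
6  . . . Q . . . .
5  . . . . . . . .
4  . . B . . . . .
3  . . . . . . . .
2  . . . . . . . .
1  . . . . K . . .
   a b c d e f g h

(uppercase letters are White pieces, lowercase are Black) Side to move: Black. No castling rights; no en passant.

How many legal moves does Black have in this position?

Black to move; king on e8.
In check: no.
Legal moves: none.
Count: 0.

0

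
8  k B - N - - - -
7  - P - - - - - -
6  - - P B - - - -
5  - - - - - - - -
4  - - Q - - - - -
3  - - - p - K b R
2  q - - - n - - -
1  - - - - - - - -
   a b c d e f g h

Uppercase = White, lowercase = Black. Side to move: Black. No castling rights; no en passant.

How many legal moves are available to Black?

Black to move; king on a8.
In check: yes, from the white pawn on b7.
Legal moves: none.
Count: 0.

0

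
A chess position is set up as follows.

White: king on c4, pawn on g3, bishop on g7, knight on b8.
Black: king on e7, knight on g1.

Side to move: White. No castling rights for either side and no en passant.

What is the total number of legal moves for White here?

21

White to move; king on c4.
In check: no.
Legal moves: Nd7, Nc6+, Na6, Bh8, Bf8+, Bh6, Bf6+, Be5, Bd4, Bc3, Bb2, Ba1, Kd5, Kc5, Kb5, Kd4, Kb4, Kd3, Kc3, Kb3, g4.
Count: 21.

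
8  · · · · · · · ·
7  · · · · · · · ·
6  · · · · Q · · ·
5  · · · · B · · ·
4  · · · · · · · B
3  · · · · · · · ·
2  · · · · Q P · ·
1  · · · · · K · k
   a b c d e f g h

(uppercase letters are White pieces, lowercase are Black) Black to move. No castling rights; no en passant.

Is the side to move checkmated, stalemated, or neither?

Black to move; black king on h1.
In check: no.
King squares — g1: attacked by Kf1; g2: attacked by Kf1; h2: attacked by Be5.
Legal moves for Black: none.
Not in check and no legal moves → stalemate.

stalemate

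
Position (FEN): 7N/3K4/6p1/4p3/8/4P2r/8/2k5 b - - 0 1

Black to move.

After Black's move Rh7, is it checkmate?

After Rh7: white king on d7; in check: yes, from the black rook on h7.
White has 7 legal replies: Ke8, Kd8, Kc8, Ke6, Kd6, Kc6, Nf7.
In check but a legal move exists → not checkmate.

no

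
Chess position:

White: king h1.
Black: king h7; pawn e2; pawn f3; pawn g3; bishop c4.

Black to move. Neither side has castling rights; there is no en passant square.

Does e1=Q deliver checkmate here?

After e1=Q: white king on h1; in check: yes, from the black queen on e1.
King squares — g1: attacked by Qe1; g2: attacked by Pf3; h2: attacked by Pg3.
White has no legal moves → checkmate.

yes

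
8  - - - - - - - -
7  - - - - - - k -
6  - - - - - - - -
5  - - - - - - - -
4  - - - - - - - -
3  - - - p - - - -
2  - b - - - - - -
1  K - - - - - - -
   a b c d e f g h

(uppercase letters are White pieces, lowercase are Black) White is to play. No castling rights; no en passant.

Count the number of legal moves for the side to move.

White to move; king on a1.
In check: yes, from the black bishop on b2.
Legal moves: Kxb2, Ka2, Kb1.
Count: 3.

3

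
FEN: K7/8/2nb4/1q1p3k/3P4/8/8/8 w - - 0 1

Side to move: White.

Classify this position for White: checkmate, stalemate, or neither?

stalemate

White to move; white king on a8.
In check: no.
King squares — a7: attacked by Nc6; b7: attacked by Qb5; b8: attacked by Qb5.
Legal moves for White: none.
Not in check and no legal moves → stalemate.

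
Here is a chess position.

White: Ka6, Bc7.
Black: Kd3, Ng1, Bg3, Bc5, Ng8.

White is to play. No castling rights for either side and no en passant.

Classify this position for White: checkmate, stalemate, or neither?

neither

White to move; white king on a6.
In check: no.
Legal moves for White: Bd8, Bb8, Bd6, Bb6, Be5, Ba5, Bf4, Bxg3, Kb7, Kb5, Ka5.
White has 11 legal moves and is not in check → neither.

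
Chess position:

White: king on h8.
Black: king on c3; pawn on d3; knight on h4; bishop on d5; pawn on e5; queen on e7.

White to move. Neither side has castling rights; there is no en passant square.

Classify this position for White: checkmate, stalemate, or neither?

White to move; white king on h8.
In check: no.
King squares — g7: attacked by Qe7; h7: attacked by Qe7; g8: attacked by Bd5.
Legal moves for White: none.
Not in check and no legal moves → stalemate.

stalemate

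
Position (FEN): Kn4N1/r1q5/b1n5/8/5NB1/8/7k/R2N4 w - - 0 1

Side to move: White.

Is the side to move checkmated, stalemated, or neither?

White to move; white king on a8.
In check: yes, from the black rook on a7.
King squares — a7: attacked by Nc6; b7: attacked by Ba6; b8: attacked by Nc6.
Legal moves for White: none.
In check with no legal moves → checkmate.

checkmate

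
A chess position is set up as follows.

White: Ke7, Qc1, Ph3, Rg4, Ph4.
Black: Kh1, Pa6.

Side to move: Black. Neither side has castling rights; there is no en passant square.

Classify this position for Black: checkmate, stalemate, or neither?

Black to move; black king on h1.
In check: yes, from the white queen on c1.
Legal moves for Black: Kh2.
Black is in check but has 1 legal move → neither.

neither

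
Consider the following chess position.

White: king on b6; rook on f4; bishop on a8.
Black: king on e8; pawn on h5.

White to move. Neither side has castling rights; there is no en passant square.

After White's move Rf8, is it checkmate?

After Rf8: black king on e8; in check: yes, from the white rook on f8.
Black has 3 legal replies: Kxf8, Ke7, Kd7.
In check but a legal move exists → not checkmate.

no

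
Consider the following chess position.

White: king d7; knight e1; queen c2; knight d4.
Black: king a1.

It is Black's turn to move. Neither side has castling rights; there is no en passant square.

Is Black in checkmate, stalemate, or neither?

stalemate

Black to move; black king on a1.
In check: no.
King squares — b1: attacked by Qc2; a2: attacked by Qc2; b2: attacked by Qc2.
Legal moves for Black: none.
Not in check and no legal moves → stalemate.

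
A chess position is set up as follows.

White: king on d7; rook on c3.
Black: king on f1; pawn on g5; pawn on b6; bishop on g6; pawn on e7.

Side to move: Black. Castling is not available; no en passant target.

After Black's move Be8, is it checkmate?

After Be8: white king on d7; in check: yes, from the black bishop on e8.
White has 6 legal replies: Kxe8, Kd8, Kc8, Kxe7, Kc7, Ke6.
In check but a legal move exists → not checkmate.

no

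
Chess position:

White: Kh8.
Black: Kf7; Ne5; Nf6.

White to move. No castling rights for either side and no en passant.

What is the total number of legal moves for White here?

0

White to move; king on h8.
In check: no.
Legal moves: none.
Count: 0.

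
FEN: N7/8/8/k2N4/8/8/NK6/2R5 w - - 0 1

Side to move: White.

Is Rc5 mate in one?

After Rc5: black king on a5; in check: yes, from the white rook on c5.
Black has 2 legal replies: Ka6, Ka4.
In check but a legal move exists → not checkmate.

no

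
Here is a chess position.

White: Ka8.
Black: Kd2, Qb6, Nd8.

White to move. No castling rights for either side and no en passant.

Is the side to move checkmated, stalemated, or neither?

stalemate

White to move; white king on a8.
In check: no.
King squares — a7: attacked by Qb6; b7: attacked by Qb6; b8: attacked by Qb6.
Legal moves for White: none.
Not in check and no legal moves → stalemate.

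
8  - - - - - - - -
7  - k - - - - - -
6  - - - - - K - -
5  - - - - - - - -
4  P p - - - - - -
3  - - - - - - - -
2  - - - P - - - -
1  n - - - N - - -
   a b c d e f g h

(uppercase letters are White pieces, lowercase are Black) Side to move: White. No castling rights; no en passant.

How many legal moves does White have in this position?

White to move; king on f6.
In check: no.
Legal moves: Kg7, Kf7, Ke7, Kg6, Ke6, Kg5, Kf5, Ke5, Nf3, Nd3, Ng2, Nc2, a5, d3, d4.
Count: 15.

15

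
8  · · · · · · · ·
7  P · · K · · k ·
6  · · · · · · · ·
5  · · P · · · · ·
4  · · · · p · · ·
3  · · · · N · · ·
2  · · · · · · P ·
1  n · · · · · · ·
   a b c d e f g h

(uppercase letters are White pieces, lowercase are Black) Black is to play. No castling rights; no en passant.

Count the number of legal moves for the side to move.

10

Black to move; king on g7.
In check: no.
Legal moves: Kh8, Kg8, Kf8, Kh7, Kf7, Kh6, Kg6, Kf6, Nb3, Nc2.
Count: 10.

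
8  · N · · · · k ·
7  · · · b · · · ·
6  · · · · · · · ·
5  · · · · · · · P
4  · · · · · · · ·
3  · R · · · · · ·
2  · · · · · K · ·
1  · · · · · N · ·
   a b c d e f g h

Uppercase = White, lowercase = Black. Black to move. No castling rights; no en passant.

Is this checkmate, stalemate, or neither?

Black to move; black king on g8.
In check: no.
Legal moves for Black: Kh8, Kf8, Kh7, Kg7, Kf7, Be8, Bc8, Be6, Bc6, Bf5, Bb5, Bg4, Ba4, Bh3.
Black has 14 legal moves and is not in check → neither.

neither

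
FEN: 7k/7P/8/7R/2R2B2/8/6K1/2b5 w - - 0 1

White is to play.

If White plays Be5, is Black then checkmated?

After Be5: black king on h8; in check: yes, from the white bishop on e5.
King squares — g7: attacked by Be5; h7: attacked by Rh5; g8: attacked by Ph7.
Black has no legal moves → checkmate.

yes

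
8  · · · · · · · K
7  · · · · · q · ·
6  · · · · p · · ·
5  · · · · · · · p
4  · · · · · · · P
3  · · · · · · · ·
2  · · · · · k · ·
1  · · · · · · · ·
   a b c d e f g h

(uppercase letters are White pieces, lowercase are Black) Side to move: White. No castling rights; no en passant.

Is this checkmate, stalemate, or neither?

stalemate

White to move; white king on h8.
In check: no.
King squares — g7: attacked by Qf7; h7: attacked by Qf7; g8: attacked by Qf7.
Legal moves for White: none.
Not in check and no legal moves → stalemate.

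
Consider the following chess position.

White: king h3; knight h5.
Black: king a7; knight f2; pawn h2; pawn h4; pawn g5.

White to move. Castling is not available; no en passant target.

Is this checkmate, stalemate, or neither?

White to move; white king on h3.
In check: yes, from the black knight on f2.
King squares — g2: available; h2: available; g3: attacked by Ph4; g4: attacked by Nf2; h4: attacked by Pg5.
Legal moves for White: Kxh2, Kg2.
White is in check but has 2 legal moves → neither.

neither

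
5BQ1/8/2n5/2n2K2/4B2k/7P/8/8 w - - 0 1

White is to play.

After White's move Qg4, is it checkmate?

After Qg4: black king on h4; in check: yes, from the white queen on g4.
King squares — g3: attacked by Qg4; h3: attacked by Qg4; g4: attacked by Ph3; g5: attacked by Qg4; h5: attacked by Qg4.
Black has no legal moves → checkmate.

yes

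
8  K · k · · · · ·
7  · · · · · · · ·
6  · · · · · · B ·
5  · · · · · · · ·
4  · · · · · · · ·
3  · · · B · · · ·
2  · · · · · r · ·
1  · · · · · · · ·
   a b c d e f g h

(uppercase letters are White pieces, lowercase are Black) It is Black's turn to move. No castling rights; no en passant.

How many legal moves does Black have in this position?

17

Black to move; king on c8.
In check: no.
Legal moves: Kd8, Kd7, Kc7, Rf8, Rf7, Rf6, Rf5, Rf4, Rf3, Rh2, Rg2, Re2, Rd2, Rc2, Rb2, Ra2+, Rf1.
Count: 17.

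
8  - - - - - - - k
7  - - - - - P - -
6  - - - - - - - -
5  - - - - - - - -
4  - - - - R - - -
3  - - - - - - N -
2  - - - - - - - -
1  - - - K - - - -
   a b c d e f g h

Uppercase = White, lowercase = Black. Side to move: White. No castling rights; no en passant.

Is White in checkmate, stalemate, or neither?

White to move; white king on d1.
In check: no.
Legal moves for White include: Re8+, Re7, Re6, Re5, Rh4+, Rg4, Rf4, Rd4, Rc4, Rb4, Ra4, Re3, Re2, Re1, Nh5, Nf5, Ne2, Nh1, ... (list truncated; more exist).
White has legal moves and is not in check → neither.

neither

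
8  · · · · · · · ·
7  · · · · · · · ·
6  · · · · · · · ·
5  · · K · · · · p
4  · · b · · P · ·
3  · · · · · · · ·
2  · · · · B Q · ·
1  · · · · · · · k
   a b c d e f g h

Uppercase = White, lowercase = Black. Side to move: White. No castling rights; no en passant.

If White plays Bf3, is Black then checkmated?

After Bf3: black king on h1; in check: yes, from the white bishop on f3.
King squares — g1: attacked by Qf2; g2: attacked by Qf2; h2: attacked by Qf2.
Black has no legal moves → checkmate.

yes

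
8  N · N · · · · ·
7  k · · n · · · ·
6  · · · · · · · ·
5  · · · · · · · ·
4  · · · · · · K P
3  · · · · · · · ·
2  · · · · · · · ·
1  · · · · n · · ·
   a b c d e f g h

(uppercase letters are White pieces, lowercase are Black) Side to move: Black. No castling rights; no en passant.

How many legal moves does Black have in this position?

4

Black to move; king on a7.
In check: yes, from the white knight on c8.
Legal moves: Kb8, Kxa8, Kb7, Ka6.
Count: 4.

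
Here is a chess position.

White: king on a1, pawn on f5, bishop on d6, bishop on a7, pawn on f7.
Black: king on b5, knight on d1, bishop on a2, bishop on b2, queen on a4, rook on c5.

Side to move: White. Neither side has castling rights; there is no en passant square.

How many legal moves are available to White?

0

White to move; king on a1.
In check: yes, from the black bishop on b2.
Legal moves: none.
Count: 0.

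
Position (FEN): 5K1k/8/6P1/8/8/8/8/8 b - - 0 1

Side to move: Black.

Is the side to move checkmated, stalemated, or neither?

stalemate

Black to move; black king on h8.
In check: no.
King squares — g7: attacked by Kf8; h7: attacked by Pg6; g8: attacked by Kf8.
Legal moves for Black: none.
Not in check and no legal moves → stalemate.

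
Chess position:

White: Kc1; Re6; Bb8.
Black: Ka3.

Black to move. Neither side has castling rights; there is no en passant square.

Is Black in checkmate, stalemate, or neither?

neither

Black to move; black king on a3.
In check: no.
Legal moves for Black: Kb4, Ka4, Kb3, Ka2.
Black has 4 legal moves and is not in check → neither.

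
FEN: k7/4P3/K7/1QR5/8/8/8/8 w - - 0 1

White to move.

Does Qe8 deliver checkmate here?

yes

After Qe8: black king on a8; in check: yes, from the white queen on e8.
King squares — a7: attacked by Ka6; b7: attacked by Ka6; b8: attacked by Qe8.
Black has no legal moves → checkmate.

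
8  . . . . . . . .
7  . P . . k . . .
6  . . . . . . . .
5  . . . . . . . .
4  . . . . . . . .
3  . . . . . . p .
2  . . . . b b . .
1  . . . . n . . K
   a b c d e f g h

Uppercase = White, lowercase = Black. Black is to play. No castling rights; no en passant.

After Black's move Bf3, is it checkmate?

yes

After Bf3: white king on h1; in check: yes, from the black bishop on f3.
King squares — g1: attacked by Bf2; g2: attacked by Ne1; h2: attacked by Pg3.
White has no legal moves → checkmate.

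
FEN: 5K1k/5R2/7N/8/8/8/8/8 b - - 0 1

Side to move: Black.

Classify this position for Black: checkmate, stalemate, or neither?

Black to move; black king on h8.
In check: no.
King squares — g7: attacked by Rf7; h7: attacked by Rf7; g8: attacked by Nh6.
Legal moves for Black: none.
Not in check and no legal moves → stalemate.

stalemate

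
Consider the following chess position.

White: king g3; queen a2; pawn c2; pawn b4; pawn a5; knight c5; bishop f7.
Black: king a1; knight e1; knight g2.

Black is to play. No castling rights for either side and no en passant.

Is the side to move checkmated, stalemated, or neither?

checkmate

Black to move; black king on a1.
In check: yes, from the white queen on a2.
King squares — b1: attacked by Qa2; a2: attacked by Bf7; b2: attacked by Qa2.
Legal moves for Black: none.
In check with no legal moves → checkmate.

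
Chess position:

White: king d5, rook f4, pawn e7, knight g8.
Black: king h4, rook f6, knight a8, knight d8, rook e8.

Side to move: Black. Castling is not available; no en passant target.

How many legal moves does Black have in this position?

Black to move; king on h4.
In check: yes, from the white rook on f4.
Legal moves: Kh5, Kg5, Kh3, Kg3, Rxf4.
Count: 5.

5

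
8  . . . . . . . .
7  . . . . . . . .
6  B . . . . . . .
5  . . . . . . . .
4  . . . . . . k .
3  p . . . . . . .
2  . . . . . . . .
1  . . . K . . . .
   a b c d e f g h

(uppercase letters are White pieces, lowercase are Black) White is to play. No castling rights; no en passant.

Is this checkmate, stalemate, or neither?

neither

White to move; white king on d1.
In check: no.
Legal moves for White: Bc8+, Bb7, Bb5, Bc4, Bd3, Be2+, Bf1, Ke2, Kd2, Kc2, Ke1, Kc1.
White has 12 legal moves and is not in check → neither.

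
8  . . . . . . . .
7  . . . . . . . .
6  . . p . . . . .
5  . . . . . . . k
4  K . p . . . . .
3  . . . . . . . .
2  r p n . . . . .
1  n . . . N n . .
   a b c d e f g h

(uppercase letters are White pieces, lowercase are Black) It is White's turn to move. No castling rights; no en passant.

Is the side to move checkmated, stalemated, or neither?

checkmate

White to move; white king on a4.
In check: yes, from the black rook on a2.
King squares — a3: attacked by Ra2; b3: attacked by Na1; b4: attacked by Nc2; a5: attacked by Ra2; b5: attacked by Pc6.
Legal moves for White: none.
In check with no legal moves → checkmate.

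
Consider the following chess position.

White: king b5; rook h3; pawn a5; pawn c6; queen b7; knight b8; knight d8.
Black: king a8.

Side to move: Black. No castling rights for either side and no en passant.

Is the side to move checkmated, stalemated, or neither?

Black to move; black king on a8.
In check: yes, from the white queen on b7.
King squares — a7: attacked by Qb7; b7: attacked by Pc6; b8: attacked by Qb7.
Legal moves for Black: none.
In check with no legal moves → checkmate.

checkmate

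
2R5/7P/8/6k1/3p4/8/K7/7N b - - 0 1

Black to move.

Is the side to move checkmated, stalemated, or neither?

neither

Black to move; black king on g5.
In check: no.
Legal moves for Black: Kh6, Kg6, Kf6, Kh5, Kf5, Kh4, Kg4, Kf4, d3.
Black has 9 legal moves and is not in check → neither.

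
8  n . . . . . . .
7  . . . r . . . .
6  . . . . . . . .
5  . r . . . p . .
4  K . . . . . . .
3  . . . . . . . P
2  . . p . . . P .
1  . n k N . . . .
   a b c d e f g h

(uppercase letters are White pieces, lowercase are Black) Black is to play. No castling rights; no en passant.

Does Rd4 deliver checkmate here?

no

After Rd4: white king on a4; in check: yes, from the black rook on d4.
White has 1 legal reply: Kxb5.
In check but a legal move exists → not checkmate.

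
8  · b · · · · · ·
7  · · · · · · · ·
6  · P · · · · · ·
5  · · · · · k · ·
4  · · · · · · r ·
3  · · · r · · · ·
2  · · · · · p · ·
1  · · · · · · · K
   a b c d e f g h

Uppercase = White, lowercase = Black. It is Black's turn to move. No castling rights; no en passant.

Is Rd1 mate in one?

After Rd1: white king on h1; in check: yes, from the black rook on d1.
King squares — g1: attacked by Rd1; g2: attacked by Rg4; h2: attacked by Bb8.
White has no legal moves → checkmate.

yes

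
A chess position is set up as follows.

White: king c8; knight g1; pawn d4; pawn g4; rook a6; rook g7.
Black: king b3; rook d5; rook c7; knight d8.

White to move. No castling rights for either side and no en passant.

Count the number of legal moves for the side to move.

3

White to move; king on c8.
In check: yes, from the black rook on c7.
Legal moves: Kb8, Kxc7, Rxc7.
Count: 3.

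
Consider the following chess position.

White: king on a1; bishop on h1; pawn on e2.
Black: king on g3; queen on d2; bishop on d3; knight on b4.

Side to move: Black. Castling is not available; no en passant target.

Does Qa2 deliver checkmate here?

After Qa2: white king on a1; in check: yes, from the black queen on a2.
King squares — b1: attacked by Qa2; a2: attacked by Nb4; b2: attacked by Qa2.
White has no legal moves → checkmate.

yes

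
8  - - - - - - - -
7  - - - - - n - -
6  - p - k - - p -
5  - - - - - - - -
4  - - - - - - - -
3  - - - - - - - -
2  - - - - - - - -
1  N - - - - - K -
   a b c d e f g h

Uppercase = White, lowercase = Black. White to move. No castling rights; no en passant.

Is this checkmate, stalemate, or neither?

White to move; white king on g1.
In check: no.
Legal moves for White: Kh2, Kg2, Kf2, Kh1, Kf1, Nb3, Nc2.
White has 7 legal moves and is not in check → neither.

neither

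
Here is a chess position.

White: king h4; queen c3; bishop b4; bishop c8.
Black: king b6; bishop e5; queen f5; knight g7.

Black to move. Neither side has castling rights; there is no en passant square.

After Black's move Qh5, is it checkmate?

After Qh5: white king on h4; in check: yes, from the black queen on h5.
King squares — g3: attacked by Be5; h3: attacked by Qh5; g4: attacked by Qh5; g5: attacked by Qh5; h5: attacked by Ng7.
White has no legal moves → checkmate.

yes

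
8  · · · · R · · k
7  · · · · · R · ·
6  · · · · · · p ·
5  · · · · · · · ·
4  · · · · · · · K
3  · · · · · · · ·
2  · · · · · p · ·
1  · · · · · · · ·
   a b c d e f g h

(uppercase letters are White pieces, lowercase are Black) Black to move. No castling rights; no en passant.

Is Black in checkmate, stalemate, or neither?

checkmate

Black to move; black king on h8.
In check: yes, from the white rook on e8.
King squares — g7: attacked by Rf7; h7: attacked by Rf7; g8: attacked by Re8.
Legal moves for Black: none.
In check with no legal moves → checkmate.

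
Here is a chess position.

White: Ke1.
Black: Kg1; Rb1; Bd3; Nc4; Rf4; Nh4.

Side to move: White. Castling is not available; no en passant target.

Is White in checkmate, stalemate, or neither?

White to move; white king on e1.
In check: yes, from the black rook on b1.
King squares — d1: attacked by Rb1; f1: attacked by Rb1; d2: attacked by Nc4; e2: attacked by Bd3; f2: attacked by Kg1.
Legal moves for White: none.
In check with no legal moves → checkmate.

checkmate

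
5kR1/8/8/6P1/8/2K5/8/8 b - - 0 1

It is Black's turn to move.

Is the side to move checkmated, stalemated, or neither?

neither

Black to move; black king on f8.
In check: yes, from the white rook on g8.
Legal moves for Black: Kxg8, Kf7, Ke7.
Black is in check but has 3 legal moves → neither.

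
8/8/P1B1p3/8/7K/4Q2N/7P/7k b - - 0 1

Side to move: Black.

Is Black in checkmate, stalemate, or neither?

neither

Black to move; black king on h1.
In check: yes, from the white bishop on c6.
King squares — g1: attacked by Qe3; g2: attacked by Bc6; h2: available.
Legal moves for Black: Kxh2.
Black is in check but has 1 legal move → neither.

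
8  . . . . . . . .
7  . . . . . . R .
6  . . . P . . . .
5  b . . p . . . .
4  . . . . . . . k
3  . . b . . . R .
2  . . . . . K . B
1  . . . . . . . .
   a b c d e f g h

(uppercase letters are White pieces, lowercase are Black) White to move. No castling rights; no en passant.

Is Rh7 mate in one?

After Rh7: black king on h4; in check: yes, from the white rook on h7.
King squares — g3: attacked by Kf2; h3: attacked by Rg3; g4: attacked by Rg3; g5: attacked by Rg3; h5: attacked by Rh7.
Black has no legal moves → checkmate.

yes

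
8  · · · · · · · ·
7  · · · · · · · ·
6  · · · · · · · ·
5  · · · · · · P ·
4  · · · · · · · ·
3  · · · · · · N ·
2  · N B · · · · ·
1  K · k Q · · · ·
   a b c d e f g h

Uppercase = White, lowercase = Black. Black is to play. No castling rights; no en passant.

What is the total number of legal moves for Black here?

Black to move; king on c1.
In check: yes, from the white queen on d1.
Legal moves: none.
Count: 0.

0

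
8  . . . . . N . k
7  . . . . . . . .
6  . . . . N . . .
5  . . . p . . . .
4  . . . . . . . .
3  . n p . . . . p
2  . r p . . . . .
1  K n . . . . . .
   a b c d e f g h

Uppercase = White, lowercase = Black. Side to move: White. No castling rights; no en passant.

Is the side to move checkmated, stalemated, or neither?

White to move; white king on a1.
In check: yes, from the black knight on b3.
King squares — b1: attacked by Rb2; a2: attacked by Rb2; b2: attacked by Pc3.
Legal moves for White: none.
In check with no legal moves → checkmate.

checkmate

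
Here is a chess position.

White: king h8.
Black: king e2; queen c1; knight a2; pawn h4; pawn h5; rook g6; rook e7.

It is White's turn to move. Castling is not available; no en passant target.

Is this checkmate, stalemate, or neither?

White to move; white king on h8.
In check: no.
King squares — g7: attacked by Rg6; h7: attacked by Re7; g8: attacked by Rg6.
Legal moves for White: none.
Not in check and no legal moves → stalemate.

stalemate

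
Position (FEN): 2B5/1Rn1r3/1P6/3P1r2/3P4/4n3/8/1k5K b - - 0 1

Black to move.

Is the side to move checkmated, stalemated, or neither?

Black to move; black king on b1.
In check: no.
Legal moves for Black include: Re8, Rh7+, Rg7, Ref7, Rd7, Re6, Ree5, Re4, Ne8, Na8, Ne6, Na6, Ncxd5, Nb5, Rf8, Rff7, Rf6, Rh5+, ... (list truncated; more exist).
Black has legal moves and is not in check → neither.

neither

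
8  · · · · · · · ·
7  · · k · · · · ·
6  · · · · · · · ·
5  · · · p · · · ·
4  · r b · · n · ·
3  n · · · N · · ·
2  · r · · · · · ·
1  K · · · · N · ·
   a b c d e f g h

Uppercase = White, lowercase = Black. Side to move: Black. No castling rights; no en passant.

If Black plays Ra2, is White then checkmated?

yes

After Ra2: white king on a1; in check: yes, from the black rook on a2.
King squares — b1: attacked by Na3; a2: attacked by Bc4; b2: attacked by Ra2.
White has no legal moves → checkmate.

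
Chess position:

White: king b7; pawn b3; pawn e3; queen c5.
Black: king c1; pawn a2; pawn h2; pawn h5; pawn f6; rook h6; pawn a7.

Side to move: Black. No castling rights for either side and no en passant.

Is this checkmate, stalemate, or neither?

neither

Black to move; black king on c1.
In check: yes, from the white queen on c5.
Legal moves for Black: Kd2, Kb2, Kd1, Kb1.
Black is in check but has 4 legal moves → neither.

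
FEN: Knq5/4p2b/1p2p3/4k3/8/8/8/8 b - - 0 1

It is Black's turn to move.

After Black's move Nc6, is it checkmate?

yes

After Nc6: white king on a8; in check: yes, from the black queen on c8.
King squares — a7: attacked by Nc6; b7: attacked by Qc8; b8: attacked by Nc6.
White has no legal moves → checkmate.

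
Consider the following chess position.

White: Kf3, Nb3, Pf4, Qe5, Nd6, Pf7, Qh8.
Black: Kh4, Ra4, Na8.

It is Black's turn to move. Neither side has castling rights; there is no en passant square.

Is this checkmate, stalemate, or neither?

Black to move; black king on h4.
In check: yes, from the white queen on h8.
King squares — g3: attacked by Kf3; h3: attacked by Qh8; g4: attacked by Kf3; g5: attacked by Pf4; h5: attacked by Qe5.
Legal moves for Black: none.
In check with no legal moves → checkmate.

checkmate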